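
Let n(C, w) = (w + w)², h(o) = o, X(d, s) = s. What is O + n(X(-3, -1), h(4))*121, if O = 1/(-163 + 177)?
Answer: 108417/14 ≈ 7744.1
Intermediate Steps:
n(C, w) = 4*w² (n(C, w) = (2*w)² = 4*w²)
O = 1/14 ≈ 0.071429
O + n(X(-3, -1), h(4))*121 = 1/14 + (4*4²)*121 = 1/14 + (4*16)*121 = 1/14 + 64*121 = 1/14 + 7744 = 108417/14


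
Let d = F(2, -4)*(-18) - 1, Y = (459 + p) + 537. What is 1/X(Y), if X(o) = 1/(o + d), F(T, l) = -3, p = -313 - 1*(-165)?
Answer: 901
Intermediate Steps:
p = -148 (p = -313 + 165 = -148)
Y = 848 (Y = (459 - 148) + 537 = 311 + 537 = 848)
d = 53 (d = -3*(-18) - 1 = 54 - 1 = 53)
X(o) = 1/(53 + o) (X(o) = 1/(o + 53) = 1/(53 + o))
1/X(Y) = 1/(1/(53 + 848)) = 1/(1/901) = 901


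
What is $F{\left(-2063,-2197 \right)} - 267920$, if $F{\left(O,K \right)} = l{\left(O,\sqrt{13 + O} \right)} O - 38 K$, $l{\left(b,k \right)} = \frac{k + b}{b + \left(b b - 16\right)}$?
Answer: $- \frac{784557692291}{4253890} - \frac{2063 i \sqrt{82}}{850778} \approx -1.8443 \cdot 10^{5} - 0.021958 i$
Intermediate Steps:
$l{\left(b,k \right)} = \frac{b + k}{-16 + b + b^{2}}$ ($l{\left(b,k \right)} = \frac{b + k}{b + \left(b^{2} - 16\right)} = \frac{b + k}{b + \left(-16 + b^{2}\right)} = \frac{b + k}{-16 + b + b^{2}}$)
$F{\left(O,K \right)} = - 38 K + \frac{O \left(O + \sqrt{13 + O}\right)}{-16 + O + O^{2}}$ ($F{\left(O,K \right)} = \frac{O + \sqrt{13 + O}}{-16 + O + O^{2}} O - 38 K = \frac{O \left(O + \sqrt{13 + O}\right)}{-16 + O + O^{2}} - 38 K = - 38 K + \frac{O \left(O + \sqrt{13 + O}\right)}{-16 + O + O^{2}}$)
$F{\left(-2063,-2197 \right)} - 267920 = \frac{- 2063 \left(-2063 + \sqrt{13 - 2063}\right) - - 83486 \left(-16 - 2063 + \left(-2063\right)^{2}\right)}{-16 - 2063 + \left(-2063\right)^{2}} - 267920 = \frac{- 2063 \left(-2063 + \sqrt{-2050}\right) - - 83486 \left(-16 - 2063 + 4255969\right)}{-16 - 2063 + 4255969} - 267920 = \frac{- 2063 \left(-2063 + 5 i \sqrt{82}\right) - \left(-83486\right) 4253890}{4253890} - 267920 = \frac{\left(4255969 - 10315 i \sqrt{82}\right) + 355140260540}{4253890} - 267920 = \frac{355144516509 - 10315 i \sqrt{82}}{4253890} - 267920 = \left(\frac{355144516509}{4253890} - \frac{2063 i \sqrt{82}}{850778}\right) - 267920 = - \frac{784557692291}{4253890} - \frac{2063 i \sqrt{82}}{850778}$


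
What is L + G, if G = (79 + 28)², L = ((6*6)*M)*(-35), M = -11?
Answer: 25309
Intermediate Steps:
L = 13860 (L = ((6*6)*(-11))*(-35) = (36*(-11))*(-35) = -396*(-35) = 13860)
G = 11449 (G = 107² = 11449)
L + G = 13860 + 11449 = 25309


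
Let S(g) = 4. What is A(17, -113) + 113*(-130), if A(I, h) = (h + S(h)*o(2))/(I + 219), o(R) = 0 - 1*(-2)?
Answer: -3466945/236 ≈ -14690.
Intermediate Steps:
o(R) = 2 (o(R) = 0 + 2 = 2)
A(I, h) = (8 + h)/(219 + I) (A(I, h) = (h + 4*2)/(I + 219) = (h + 8)/(219 + I) = (8 + h)/(219 + I))
A(17, -113) + 113*(-130) = (8 - 113)/(219 + 17) + 113*(-130) = -105/236 - 14690 = -3466945/236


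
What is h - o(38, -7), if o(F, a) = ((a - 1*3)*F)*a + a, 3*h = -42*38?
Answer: -3185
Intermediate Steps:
h = -532 (h = (-42*38)/3 = (⅓)*(-1596) = -532)
o(F, a) = a + F*a*(-3 + a) (o(F, a) = ((a - 3)*F)*a + a = ((-3 + a)*F)*a + a = (F*(-3 + a))*a + a = F*a*(-3 + a) + a = a + F*a*(-3 + a))
h - o(38, -7) = -532 - (-7)*(1 - 3*38 + 38*(-7)) = -532 - (-7)*(1 - 114 - 266) = -532 - (-7)*(-379) = -532 - 1*2653 = -532 - 2653 = -3185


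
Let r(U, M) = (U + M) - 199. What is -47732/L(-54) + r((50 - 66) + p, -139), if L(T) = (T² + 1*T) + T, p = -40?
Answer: -288521/702 ≈ -411.00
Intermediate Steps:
L(T) = T² + 2*T (L(T) = (T² + T) + T = (T + T²) + T = T² + 2*T)
r(U, M) = -199 + M + U (r(U, M) = (M + U) - 199 = -199 + M + U)
-47732/L(-54) + r((50 - 66) + p, -139) = -47732*(-1/(54*(2 - 54))) + (-199 - 139 + ((50 - 66) - 40)) = -47732/((-54*(-52))) + (-199 - 139 + (-16 - 40)) = -47732/2808 + (-199 - 139 - 56) = -47732*1/2808 - 394 = -11933/702 - 394 = -288521/702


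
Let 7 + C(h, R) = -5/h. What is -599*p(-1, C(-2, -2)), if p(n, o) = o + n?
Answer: 6589/2 ≈ 3294.5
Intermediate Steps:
C(h, R) = -7 - 5/h
p(n, o) = n + o
-599*p(-1, C(-2, -2)) = -599*(-1 + (-7 - 5/(-2))) = -599*(-1 + (-7 - 5*(-½))) = -599*(-1 + (-7 + 5/2)) = -599*(-1 - 9/2) = -599*(-11/2) = 6589/2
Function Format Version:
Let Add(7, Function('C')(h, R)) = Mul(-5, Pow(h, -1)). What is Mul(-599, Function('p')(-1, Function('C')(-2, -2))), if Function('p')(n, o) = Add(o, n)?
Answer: Rational(6589, 2) ≈ 3294.5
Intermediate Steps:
Function('C')(h, R) = Add(-7, Mul(-5, Pow(h, -1)))
Function('p')(n, o) = Add(n, o)
Mul(-599, Function('p')(-1, Function('C')(-2, -2))) = Mul(-599, Add(-1, Add(-7, Mul(-5, Pow(-2, -1))))) = Mul(-599, Add(-1, Add(-7, Mul(-5, Rational(-1, 2))))) = Mul(-599, Add(-1, Add(-7, Rational(5, 2)))) = Mul(-599, Add(-1, Rational(-9, 2))) = Mul(-599, Rational(-11, 2)) = Rational(6589, 2)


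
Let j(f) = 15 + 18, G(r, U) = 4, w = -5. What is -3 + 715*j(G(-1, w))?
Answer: 23592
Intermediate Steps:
j(f) = 33
-3 + 715*j(G(-1, w)) = -3 + 715*33 = -3 + 23595 = 23592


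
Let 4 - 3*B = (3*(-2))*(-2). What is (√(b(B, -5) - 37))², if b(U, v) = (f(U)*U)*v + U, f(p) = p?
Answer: -677/9 ≈ -75.222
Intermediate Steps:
B = -8/3 (B = 4/3 - 3*(-2)*(-2)/3 = 4/3 - (-2)*(-2) = 4/3 - ⅓*12 = 4/3 - 4 = -8/3 ≈ -2.6667)
b(U, v) = U + v*U² (b(U, v) = (U*U)*v + U = U²*v + U = v*U² + U = U + v*U²)
(√(b(B, -5) - 37))² = (√(-8*(1 - 8/3*(-5))/3 - 37))² = (√(-8*(1 + 40/3)/3 - 37))² = (√(-8/3*43/3 - 37))² = (√(-344/9 - 37))² = (√(-677/9))² = (I*√677/3)² = -677/9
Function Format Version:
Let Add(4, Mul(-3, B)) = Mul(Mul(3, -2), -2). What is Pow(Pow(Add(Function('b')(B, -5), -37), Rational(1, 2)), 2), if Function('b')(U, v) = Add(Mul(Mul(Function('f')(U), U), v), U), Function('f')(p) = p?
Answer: Rational(-677, 9) ≈ -75.222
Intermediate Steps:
B = Rational(-8, 3) (B = Add(Rational(4, 3), Mul(Rational(-1, 3), Mul(Mul(3, -2), -2))) = Add(Rational(4, 3), Mul(Rational(-1, 3), Mul(-6, -2))) = Add(Rational(4, 3), Mul(Rational(-1, 3), 12)) = Add(Rational(4, 3), -4) = Rational(-8, 3) ≈ -2.6667)
Function('b')(U, v) = Add(U, Mul(v, Pow(U, 2))) (Function('b')(U, v) = Add(Mul(Mul(U, U), v), U) = Add(Mul(Pow(U, 2), v), U) = Add(Mul(v, Pow(U, 2)), U) = Add(U, Mul(v, Pow(U, 2))))
Pow(Pow(Add(Function('b')(B, -5), -37), Rational(1, 2)), 2) = Pow(Pow(Add(Mul(Rational(-8, 3), Add(1, Mul(Rational(-8, 3), -5))), -37), Rational(1, 2)), 2) = Pow(Pow(Add(Mul(Rational(-8, 3), Add(1, Rational(40, 3))), -37), Rational(1, 2)), 2) = Pow(Pow(Add(Mul(Rational(-8, 3), Rational(43, 3)), -37), Rational(1, 2)), 2) = Pow(Pow(Add(Rational(-344, 9), -37), Rational(1, 2)), 2) = Pow(Pow(Rational(-677, 9), Rational(1, 2)), 2) = Pow(Mul(Rational(1, 3), I, Pow(677, Rational(1, 2))), 2) = Rational(-677, 9)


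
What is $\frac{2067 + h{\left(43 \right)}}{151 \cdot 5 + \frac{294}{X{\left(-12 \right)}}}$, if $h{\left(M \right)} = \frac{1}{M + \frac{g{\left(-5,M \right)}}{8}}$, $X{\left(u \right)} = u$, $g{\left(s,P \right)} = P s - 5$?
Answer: $\frac{128158}{45291} \approx 2.8297$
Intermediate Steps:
$g{\left(s,P \right)} = -5 + P s$
$h{\left(M \right)} = \frac{1}{- \frac{5}{8} + \frac{3 M}{8}}$ ($h{\left(M \right)} = \frac{1}{M + \frac{-5 + M \left(-5\right)}{8}} = \frac{1}{M + \left(-5 - 5 M\right) \frac{1}{8}} = \frac{1}{M - \left(\frac{5}{8} + \frac{5 M}{8}\right)} = \frac{1}{- \frac{5}{8} + \frac{3 M}{8}}$)
$\frac{2067 + h{\left(43 \right)}}{151 \cdot 5 + \frac{294}{X{\left(-12 \right)}}} = \frac{2067 + \frac{8}{-5 + 3 \cdot 43}}{151 \cdot 5 + \frac{294}{-12}} = \frac{2067 + \frac{8}{-5 + 129}}{755 + 294 \left(- \frac{1}{12}\right)} = \frac{2067 + \frac{8}{124}}{755 - \frac{49}{2}} = \frac{2067 + 8 \cdot \frac{1}{124}}{\frac{1461}{2}} = \left(2067 + \frac{2}{31}\right) \frac{2}{1461} = \frac{64079}{31} \cdot \frac{2}{1461} = \frac{128158}{45291}$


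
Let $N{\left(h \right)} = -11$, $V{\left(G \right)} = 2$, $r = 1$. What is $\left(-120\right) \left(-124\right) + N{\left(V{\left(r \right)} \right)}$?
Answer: $14869$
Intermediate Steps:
$\left(-120\right) \left(-124\right) + N{\left(V{\left(r \right)} \right)} = \left(-120\right) \left(-124\right) - 11 = 14880 - 11 = 14869$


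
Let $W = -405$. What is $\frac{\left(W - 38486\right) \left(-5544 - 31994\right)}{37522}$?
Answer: $\frac{729945179}{18761} \approx 38908.0$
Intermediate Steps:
$\frac{\left(W - 38486\right) \left(-5544 - 31994\right)}{37522} = \frac{\left(-405 - 38486\right) \left(-5544 - 31994\right)}{37522} = \left(-38891\right) \left(-37538\right) \frac{1}{37522} = 1459890358 \cdot \frac{1}{37522} = \frac{729945179}{18761}$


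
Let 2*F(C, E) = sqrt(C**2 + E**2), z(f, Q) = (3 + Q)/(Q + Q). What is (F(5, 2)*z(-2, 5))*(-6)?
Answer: -12*sqrt(29)/5 ≈ -12.924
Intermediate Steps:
z(f, Q) = (3 + Q)/(2*Q) (z(f, Q) = (3 + Q)/((2*Q)) = (3 + Q)*(1/(2*Q)) = (3 + Q)/(2*Q))
F(C, E) = sqrt(C**2 + E**2)/2
(F(5, 2)*z(-2, 5))*(-6) = ((sqrt(5**2 + 2**2)/2)*((1/2)*(3 + 5)/5))*(-6) = ((sqrt(25 + 4)/2)*((1/2)*(1/5)*8))*(-6) = ((sqrt(29)/2)*(4/5))*(-6) = (2*sqrt(29)/5)*(-6) = -12*sqrt(29)/5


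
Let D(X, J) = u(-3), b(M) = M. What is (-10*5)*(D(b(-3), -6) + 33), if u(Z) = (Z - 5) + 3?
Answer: -1400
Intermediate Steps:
u(Z) = -2 + Z (u(Z) = (-5 + Z) + 3 = -2 + Z)
D(X, J) = -5 (D(X, J) = -2 - 3 = -5)
(-10*5)*(D(b(-3), -6) + 33) = (-10*5)*(-5 + 33) = -50*28 = -1400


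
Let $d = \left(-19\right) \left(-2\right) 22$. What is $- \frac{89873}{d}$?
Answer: $- \frac{89873}{836} \approx -107.5$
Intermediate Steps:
$d = 836$ ($d = 38 \cdot 22 = 836$)
$- \frac{89873}{d} = - \frac{89873}{836}$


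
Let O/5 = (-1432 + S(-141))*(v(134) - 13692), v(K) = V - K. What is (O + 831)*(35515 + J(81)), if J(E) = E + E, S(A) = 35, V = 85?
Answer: 3424339681732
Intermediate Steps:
v(K) = 85 - K
O = 95980885 (O = 5*((-1432 + 35)*((85 - 1*134) - 13692)) = 5*(-1397*((85 - 134) - 13692)) = 5*(-1397*(-49 - 13692)) = 5*(-1397*(-13741)) = 5*19196177 = 95980885)
J(E) = 2*E
(O + 831)*(35515 + J(81)) = (95980885 + 831)*(35515 + 2*81) = 95981716*(35515 + 162) = 95981716*35677 = 3424339681732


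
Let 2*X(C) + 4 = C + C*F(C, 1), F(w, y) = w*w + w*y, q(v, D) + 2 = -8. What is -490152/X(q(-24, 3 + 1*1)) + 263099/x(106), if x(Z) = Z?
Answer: 172192355/48442 ≈ 3554.6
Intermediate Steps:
q(v, D) = -10 (q(v, D) = -2 - 8 = -10)
F(w, y) = w² + w*y
X(C) = -2 + C/2 + C²*(1 + C)/2 (X(C) = -2 + (C + C*(C*(C + 1)))/2 = -2 + (C + C*(C*(1 + C)))/2 = -2 + (C + C²*(1 + C))/2 = -2 + (C/2 + C²*(1 + C)/2) = -2 + C/2 + C²*(1 + C)/2)
-490152/X(q(-24, 3 + 1*1)) + 263099/x(106) = -490152/(-2 + (½)*(-10) + (½)*(-10)²*(1 - 10)) + 263099/106 = -490152/(-2 - 5 + (½)*100*(-9)) + 263099*(1/106) = -490152/(-2 - 5 - 450) + 263099/106 = -490152/(-457) + 263099/106 = -490152*(-1/457) + 263099/106 = 490152/457 + 263099/106 = 172192355/48442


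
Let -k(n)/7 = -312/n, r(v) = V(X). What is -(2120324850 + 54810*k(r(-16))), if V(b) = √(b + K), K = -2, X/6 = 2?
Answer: -2120324850 - 11970504*√10 ≈ -2.1582e+9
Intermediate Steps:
X = 12 (X = 6*2 = 12)
V(b) = √(-2 + b) (V(b) = √(b - 2) = √(-2 + b))
r(v) = √10 (r(v) = √(-2 + 12) = √10)
k(n) = 2184/n (k(n) = -(-2184)/n = 2184/n)
-(2120324850 + 54810*k(r(-16))) = -(2120324850 + 119705040*(√10/10)) = -(2120324850 + 11970504*√10) = -54810*(38685 + 1092*√10/5) = -2120324850 - 11970504*√10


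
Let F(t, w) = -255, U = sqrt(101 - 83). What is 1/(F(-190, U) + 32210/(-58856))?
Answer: -29428/7520245 ≈ -0.0039132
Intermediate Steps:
U = 3*sqrt(2) (U = sqrt(18) = 3*sqrt(2) ≈ 4.2426)
1/(F(-190, U) + 32210/(-58856)) = 1/(-255 + 32210/(-58856)) = 1/(-255 + 32210*(-1/58856)) = 1/(-255 - 16105/29428) = 1/(-7520245/29428) = -29428/7520245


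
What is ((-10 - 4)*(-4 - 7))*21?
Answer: 3234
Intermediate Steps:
((-10 - 4)*(-4 - 7))*21 = -14*(-11)*21 = 154*21 = 3234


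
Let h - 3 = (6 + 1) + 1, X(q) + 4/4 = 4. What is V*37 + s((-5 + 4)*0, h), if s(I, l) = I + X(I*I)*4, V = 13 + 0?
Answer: 493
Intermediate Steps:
X(q) = 3 (X(q) = -1 + 4 = 3)
V = 13
h = 11 (h = 3 + ((6 + 1) + 1) = 3 + (7 + 1) = 3 + 8 = 11)
s(I, l) = 12 + I (s(I, l) = I + 3*4 = I + 12 = 12 + I)
V*37 + s((-5 + 4)*0, h) = 13*37 + (12 + (-5 + 4)*0) = 481 + (12 - 1*0) = 481 + (12 + 0) = 481 + 12 = 493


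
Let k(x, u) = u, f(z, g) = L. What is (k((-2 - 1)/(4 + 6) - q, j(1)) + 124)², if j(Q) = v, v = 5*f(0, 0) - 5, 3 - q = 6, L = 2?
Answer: 16641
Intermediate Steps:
f(z, g) = 2
q = -3 (q = 3 - 1*6 = 3 - 6 = -3)
v = 5 (v = 5*2 - 5 = 10 - 5 = 5)
j(Q) = 5
(k((-2 - 1)/(4 + 6) - q, j(1)) + 124)² = (5 + 124)² = 129² = 16641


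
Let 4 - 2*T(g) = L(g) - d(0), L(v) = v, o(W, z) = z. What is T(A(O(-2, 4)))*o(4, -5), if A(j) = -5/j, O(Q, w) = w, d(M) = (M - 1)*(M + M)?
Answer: -105/8 ≈ -13.125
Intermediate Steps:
d(M) = 2*M*(-1 + M) (d(M) = (-1 + M)*(2*M) = 2*M*(-1 + M))
T(g) = 2 - g/2 (T(g) = 2 - (g - 2*0*(-1 + 0))/2 = 2 - (g - 2*0*(-1))/2 = 2 - (g - 1*0)/2 = 2 - (g + 0)/2 = 2 - g/2)
T(A(O(-2, 4)))*o(4, -5) = (2 - (-5)/(2*4))*(-5) = (2 - 1/2*(-5/4))*(-5) = (2 + 5/8)*(-5) = (21/8)*(-5) = -105/8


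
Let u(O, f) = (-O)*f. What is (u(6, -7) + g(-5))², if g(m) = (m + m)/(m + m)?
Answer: 1849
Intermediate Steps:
g(m) = 1 (g(m) = (2*m)/((2*m)) = (2*m)*(1/(2*m)) = 1)
u(O, f) = -O*f
(u(6, -7) + g(-5))² = (-1*6*(-7) + 1)² = (42 + 1)² = 43² = 1849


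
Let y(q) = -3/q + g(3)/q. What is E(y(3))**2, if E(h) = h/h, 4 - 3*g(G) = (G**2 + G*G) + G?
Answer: 1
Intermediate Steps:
g(G) = 4/3 - 2*G**2/3 - G/3 (g(G) = 4/3 - ((G**2 + G*G) + G)/3 = 4/3 - ((G**2 + G**2) + G)/3 = 4/3 - (2*G**2 + G)/3 = 4/3 - (G + 2*G**2)/3 = 4/3 + (-2*G**2/3 - G/3) = 4/3 - 2*G**2/3 - G/3)
y(q) = -26/(3*q) (y(q) = -3/q + (4/3 - 2/3*3**2 - 1/3*3)/q = -3/q + (4/3 - 2/3*9 - 1)/q = -3/q + (4/3 - 6 - 1)/q = -3/q - 17/(3*q) = -26/(3*q))
E(h) = 1
E(y(3))**2 = 1**2 = 1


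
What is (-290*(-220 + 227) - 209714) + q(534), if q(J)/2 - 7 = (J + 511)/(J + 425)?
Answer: -203046980/959 ≈ -2.1173e+5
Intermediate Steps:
q(J) = 14 + 2*(511 + J)/(425 + J) (q(J) = 14 + 2*((J + 511)/(J + 425)) = 14 + 2*((511 + J)/(425 + J)) = 14 + 2*(511 + J)/(425 + J))
(-290*(-220 + 227) - 209714) + q(534) = (-290*(-220 + 227) - 209714) + 4*(1743 + 4*534)/(425 + 534) = (-290*7 - 209714) + 4*(1743 + 2136)/959 = (-2030 - 209714) + 4*(1/959)*3879 = -211744 + 15516/959 = -203046980/959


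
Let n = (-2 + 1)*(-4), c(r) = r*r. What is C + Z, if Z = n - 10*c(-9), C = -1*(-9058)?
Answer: 8252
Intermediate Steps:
c(r) = r**2
C = 9058
n = 4 (n = -1*(-4) = 4)
Z = -806 (Z = 4 - 10*(-9)**2 = 4 - 10*81 = 4 - 810 = -806)
C + Z = 9058 - 806 = 8252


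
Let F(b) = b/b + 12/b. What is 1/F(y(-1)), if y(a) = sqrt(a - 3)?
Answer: I*(6 - I)/37 ≈ 0.027027 + 0.16216*I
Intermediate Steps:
y(a) = sqrt(-3 + a)
F(b) = 1 + 12/b
1/F(y(-1)) = 1/((12 + sqrt(-3 - 1))/(sqrt(-3 - 1))) = 1/((12 + sqrt(-4))/(sqrt(-4))) = 1/((12 + 2*I)/((2*I))) = 1/((-I/2)*(12 + 2*I)) = 1/(-I*(12 + 2*I)/2) = I*(12 - 2*I)/74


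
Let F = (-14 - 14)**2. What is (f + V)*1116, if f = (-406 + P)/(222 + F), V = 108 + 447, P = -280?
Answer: 311165352/503 ≈ 6.1862e+5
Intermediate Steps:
F = 784 (F = (-28)**2 = 784)
V = 555
f = -343/503 (f = (-406 - 280)/(222 + 784) = -686/1006 = -686*1/1006 = -343/503 ≈ -0.68191)
(f + V)*1116 = (-343/503 + 555)*1116 = (278822/503)*1116 = 311165352/503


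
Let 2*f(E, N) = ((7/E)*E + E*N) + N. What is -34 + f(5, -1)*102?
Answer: 17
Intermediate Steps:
f(E, N) = 7/2 + N/2 + E*N/2 (f(E, N) = (((7/E)*E + E*N) + N)/2 = ((7 + E*N) + N)/2 = (7 + N + E*N)/2 = 7/2 + N/2 + E*N/2)
-34 + f(5, -1)*102 = -34 + (7/2 + (½)*(-1) + (½)*5*(-1))*102 = -34 + (7/2 - ½ - 5/2)*102 = -34 + (½)*102 = -34 + 51 = 17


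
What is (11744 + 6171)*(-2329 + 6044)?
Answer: 66554225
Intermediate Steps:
(11744 + 6171)*(-2329 + 6044) = 17915*3715 = 66554225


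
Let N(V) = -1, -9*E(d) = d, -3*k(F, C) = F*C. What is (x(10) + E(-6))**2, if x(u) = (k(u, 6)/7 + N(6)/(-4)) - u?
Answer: 1006009/7056 ≈ 142.57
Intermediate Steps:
k(F, C) = -C*F/3 (k(F, C) = -F*C/3 = -C*F/3)
E(d) = -d/9
x(u) = 1/4 - 9*u/7 (x(u) = (-1/3*6*u/7 - 1/(-4)) - u = (-2*u*(1/7) - 1*(-1/4)) - u = (-2*u/7 + 1/4) - u = (1/4 - 2*u/7) - u = 1/4 - 9*u/7)
(x(10) + E(-6))**2 = ((1/4 - 9/7*10) - 1/9*(-6))**2 = ((1/4 - 90/7) + 2/3)**2 = (-353/28 + 2/3)**2 = (-1003/84)**2 = 1006009/7056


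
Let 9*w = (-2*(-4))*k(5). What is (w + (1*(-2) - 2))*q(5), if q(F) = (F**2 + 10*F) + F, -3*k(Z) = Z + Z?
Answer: -15040/27 ≈ -557.04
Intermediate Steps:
k(Z) = -2*Z/3 (k(Z) = -(Z + Z)/3 = -2*Z/3)
w = -80/27 (w = ((-2*(-4))*(-2/3*5))/9 = (8*(-10/3))/9 = (1/9)*(-80/3) = -80/27 ≈ -2.9630)
q(F) = F**2 + 11*F
(w + (1*(-2) - 2))*q(5) = (-80/27 + (1*(-2) - 2))*(5*(11 + 5)) = (-80/27 + (-2 - 2))*(5*16) = (-80/27 - 4)*80 = -188/27*80 = -15040/27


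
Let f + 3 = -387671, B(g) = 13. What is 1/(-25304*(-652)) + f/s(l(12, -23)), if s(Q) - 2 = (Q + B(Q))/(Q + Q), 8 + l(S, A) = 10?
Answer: -25583705152745/379458784 ≈ -67422.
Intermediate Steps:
f = -387674 (f = -3 - 387671 = -387674)
l(S, A) = 2 (l(S, A) = -8 + 10 = 2)
s(Q) = 2 + (13 + Q)/(2*Q) (s(Q) = 2 + (Q + 13)/(Q + Q) = 2 + (13 + Q)/((2*Q)) = 2 + (13 + Q)*(1/(2*Q)) = 2 + (13 + Q)/(2*Q))
1/(-25304*(-652)) + f/s(l(12, -23)) = 1/(-25304*(-652)) - 387674*4/(13 + 5*2) = -1/25304*(-1/652) - 387674*4/(13 + 10) = 1/16498208 - 387674/((1/2)*(1/2)*23) = 1/16498208 - 387674/23/4 = 1/16498208 - 387674*4/23 = 1/16498208 - 1550696/23 = -25583705152745/379458784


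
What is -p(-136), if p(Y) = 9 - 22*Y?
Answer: -3001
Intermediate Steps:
-p(-136) = -(9 - 22*(-136)) = -(9 + 2992) = -1*3001 = -3001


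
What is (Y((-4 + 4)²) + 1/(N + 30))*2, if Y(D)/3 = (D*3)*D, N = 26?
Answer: 1/28 ≈ 0.035714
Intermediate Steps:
Y(D) = 9*D² (Y(D) = 3*((D*3)*D) = 3*((3*D)*D) = 3*(3*D²) = 9*D²)
(Y((-4 + 4)²) + 1/(N + 30))*2 = (9*((-4 + 4)²)² + 1/(26 + 30))*2 = (9*(0²)² + 1/56)*2 = (9*0² + 1/56)*2 = (9*0 + 1/56)*2 = (0 + 1/56)*2 = (1/56)*2 = 1/28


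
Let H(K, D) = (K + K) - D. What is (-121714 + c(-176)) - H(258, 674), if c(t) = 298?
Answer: -121258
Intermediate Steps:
H(K, D) = -D + 2*K (H(K, D) = 2*K - D = -D + 2*K)
(-121714 + c(-176)) - H(258, 674) = (-121714 + 298) - (-1*674 + 2*258) = -121416 - (-674 + 516) = -121416 - 1*(-158) = -121416 + 158 = -121258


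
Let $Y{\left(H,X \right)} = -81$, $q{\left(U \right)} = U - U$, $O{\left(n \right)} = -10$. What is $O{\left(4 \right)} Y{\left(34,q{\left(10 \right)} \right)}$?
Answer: $810$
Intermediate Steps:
$q{\left(U \right)} = 0$
$O{\left(4 \right)} Y{\left(34,q{\left(10 \right)} \right)} = \left(-10\right) \left(-81\right) = 810$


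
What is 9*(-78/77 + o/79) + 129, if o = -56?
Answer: 690441/6083 ≈ 113.50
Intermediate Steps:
9*(-78/77 + o/79) + 129 = 9*(-78/77 - 56/79) + 129 = 9*(-10474/6083) + 129 = -94266/6083 + 129 = 690441/6083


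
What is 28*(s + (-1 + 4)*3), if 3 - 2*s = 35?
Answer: -196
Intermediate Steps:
s = -16 (s = 3/2 - ½*35 = 3/2 - 35/2 = -16)
28*(s + (-1 + 4)*3) = 28*(-16 + (-1 + 4)*3) = 28*(-16 + 3*3) = 28*(-16 + 9) = 28*(-7) = -196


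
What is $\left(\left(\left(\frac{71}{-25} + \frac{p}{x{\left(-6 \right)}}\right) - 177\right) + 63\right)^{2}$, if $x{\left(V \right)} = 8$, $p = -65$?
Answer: $\frac{624650049}{40000} \approx 15616.0$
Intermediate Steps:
$\left(\left(\left(\frac{71}{-25} + \frac{p}{x{\left(-6 \right)}}\right) - 177\right) + 63\right)^{2} = \left(\left(\left(\frac{71}{-25} - \frac{65}{8}\right) - 177\right) + 63\right)^{2} = \left(\left(\left(71 \left(- \frac{1}{25}\right) - \frac{65}{8}\right) - 177\right) + 63\right)^{2} = \left(\left(\left(- \frac{71}{25} - \frac{65}{8}\right) - 177\right) + 63\right)^{2} = \left(\left(- \frac{2193}{200} - 177\right) + 63\right)^{2} = \left(- \frac{37593}{200} + 63\right)^{2} = \left(- \frac{24993}{200}\right)^{2} = \frac{624650049}{40000}$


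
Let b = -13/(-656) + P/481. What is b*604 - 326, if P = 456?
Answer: 20397555/78884 ≈ 258.58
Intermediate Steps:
b = 305389/315536 (b = -13/(-656) + 456/481 = -13*(-1/656) + 456*(1/481) = 13/656 + 456/481 = 305389/315536 ≈ 0.96784)
b*604 - 326 = (305389/315536)*604 - 326 = 46113739/78884 - 326 = 20397555/78884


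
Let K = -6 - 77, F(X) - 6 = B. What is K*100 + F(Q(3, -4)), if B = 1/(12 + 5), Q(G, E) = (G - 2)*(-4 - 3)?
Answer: -140997/17 ≈ -8293.9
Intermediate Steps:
Q(G, E) = 14 - 7*G (Q(G, E) = (-2 + G)*(-7) = 14 - 7*G)
B = 1/17 ≈ 0.058824
F(X) = 103/17 (F(X) = 6 + 1/17 = 103/17)
K = -83
K*100 + F(Q(3, -4)) = -83*100 + 103/17 = -8300 + 103/17 = -140997/17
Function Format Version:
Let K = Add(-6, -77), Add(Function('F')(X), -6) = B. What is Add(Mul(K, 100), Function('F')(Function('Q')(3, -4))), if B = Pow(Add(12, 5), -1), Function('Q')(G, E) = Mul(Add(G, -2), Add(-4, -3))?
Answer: Rational(-140997, 17) ≈ -8293.9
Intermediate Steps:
Function('Q')(G, E) = Add(14, Mul(-7, G)) (Function('Q')(G, E) = Mul(Add(-2, G), -7) = Add(14, Mul(-7, G)))
B = Rational(1, 17) (B = Pow(17, -1) = Rational(1, 17) ≈ 0.058824)
Function('F')(X) = Rational(103, 17) (Function('F')(X) = Add(6, Rational(1, 17)) = Rational(103, 17))
K = -83
Add(Mul(K, 100), Function('F')(Function('Q')(3, -4))) = Add(Mul(-83, 100), Rational(103, 17)) = Add(-8300, Rational(103, 17)) = Rational(-140997, 17)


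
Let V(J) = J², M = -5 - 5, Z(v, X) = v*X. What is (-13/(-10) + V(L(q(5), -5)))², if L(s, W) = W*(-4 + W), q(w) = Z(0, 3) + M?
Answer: 410589169/100 ≈ 4.1059e+6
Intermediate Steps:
Z(v, X) = X*v
M = -10
q(w) = -10 (q(w) = 3*0 - 10 = 0 - 10 = -10)
(-13/(-10) + V(L(q(5), -5)))² = (-13/(-10) + (-5*(-4 - 5))²)² = (-13*(-⅒) + (-5*(-9))²)² = (13/10 + 45²)² = (13/10 + 2025)² = (20263/10)² = 410589169/100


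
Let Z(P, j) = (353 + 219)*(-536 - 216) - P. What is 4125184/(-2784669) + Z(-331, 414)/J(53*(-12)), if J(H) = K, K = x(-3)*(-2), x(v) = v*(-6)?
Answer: 132970936697/11138676 ≈ 11938.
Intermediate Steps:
x(v) = -6*v
K = -36 (K = -6*(-3)*(-2) = 18*(-2) = -36)
J(H) = -36
Z(P, j) = -430144 - P (Z(P, j) = 572*(-752) - P = -430144 - P)
4125184/(-2784669) + Z(-331, 414)/J(53*(-12)) = 4125184/(-2784669) + (-430144 - 1*(-331))/(-36) = 4125184*(-1/2784669) + (-430144 + 331)*(-1/36) = -4125184/2784669 - 429813*(-1/36) = -4125184/2784669 + 47757/4 = 132970936697/11138676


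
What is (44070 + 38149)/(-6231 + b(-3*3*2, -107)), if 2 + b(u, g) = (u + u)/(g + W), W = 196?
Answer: -7317491/554773 ≈ -13.190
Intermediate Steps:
b(u, g) = -2 + 2*u/(196 + g) (b(u, g) = -2 + (u + u)/(g + 196) = -2 + (2*u)/(196 + g) = -2 + 2*u/(196 + g))
(44070 + 38149)/(-6231 + b(-3*3*2, -107)) = (44070 + 38149)/(-6231 + 2*(-196 - 3*3*2 - 1*(-107))/(196 - 107)) = 82219/(-6231 + 2*(-196 - 9*2 + 107)/89) = 82219/(-6231 + 2*(1/89)*(-196 - 18 + 107)) = 82219/(-6231 + 2*(1/89)*(-107)) = 82219/(-6231 - 214/89) = 82219/(-554773/89) = 82219*(-89/554773) = -7317491/554773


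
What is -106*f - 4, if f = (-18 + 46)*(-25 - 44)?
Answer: 204788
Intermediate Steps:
f = -1932 (f = 28*(-69) = -1932)
-106*f - 4 = -106*(-1932) - 4 = 204792 - 4 = 204788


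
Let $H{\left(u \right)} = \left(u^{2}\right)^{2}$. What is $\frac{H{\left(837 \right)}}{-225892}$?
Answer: $- \frac{490796923761}{225892} \approx -2.1727 \cdot 10^{6}$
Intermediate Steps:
$H{\left(u \right)} = u^{4}$
$\frac{H{\left(837 \right)}}{-225892} = \frac{837^{4}}{-225892} = 490796923761 \left(- \frac{1}{225892}\right) = - \frac{490796923761}{225892}$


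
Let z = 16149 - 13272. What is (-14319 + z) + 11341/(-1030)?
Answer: -11796601/1030 ≈ -11453.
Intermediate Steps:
z = 2877
(-14319 + z) + 11341/(-1030) = (-14319 + 2877) + 11341/(-1030) = -11442 + 11341*(-1/1030) = -11442 - 11341/1030 = -11796601/1030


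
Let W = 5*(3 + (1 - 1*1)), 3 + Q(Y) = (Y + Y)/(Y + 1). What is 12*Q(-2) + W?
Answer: 27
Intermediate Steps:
Q(Y) = -3 + 2*Y/(1 + Y) (Q(Y) = -3 + (Y + Y)/(Y + 1) = -3 + (2*Y)/(1 + Y) = -3 + 2*Y/(1 + Y))
W = 15 (W = 5*(3 + (1 - 1)) = 5*(3 + 0) = 5*3 = 15)
12*Q(-2) + W = 12*((-3 - 1*(-2))/(1 - 2)) + 15 = 12*((-3 + 2)/(-1)) + 15 = 12*(-1*(-1)) + 15 = 12*1 + 15 = 12 + 15 = 27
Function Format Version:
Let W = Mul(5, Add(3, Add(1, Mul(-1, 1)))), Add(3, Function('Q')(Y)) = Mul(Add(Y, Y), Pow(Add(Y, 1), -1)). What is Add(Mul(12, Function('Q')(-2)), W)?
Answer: 27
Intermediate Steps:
Function('Q')(Y) = Add(-3, Mul(2, Y, Pow(Add(1, Y), -1))) (Function('Q')(Y) = Add(-3, Mul(Add(Y, Y), Pow(Add(Y, 1), -1))) = Add(-3, Mul(Mul(2, Y), Pow(Add(1, Y), -1))) = Add(-3, Mul(2, Y, Pow(Add(1, Y), -1))))
W = 15 (W = Mul(5, Add(3, Add(1, -1))) = Mul(5, Add(3, 0)) = Mul(5, 3) = 15)
Add(Mul(12, Function('Q')(-2)), W) = Add(Mul(12, Mul(Pow(Add(1, -2), -1), Add(-3, Mul(-1, -2)))), 15) = Add(Mul(12, Mul(Pow(-1, -1), Add(-3, 2))), 15) = Add(Mul(12, Mul(-1, -1)), 15) = Add(Mul(12, 1), 15) = Add(12, 15) = 27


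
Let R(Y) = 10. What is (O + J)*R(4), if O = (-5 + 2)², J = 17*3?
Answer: 600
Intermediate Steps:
J = 51
O = 9 (O = (-3)² = 9)
(O + J)*R(4) = (9 + 51)*10 = 60*10 = 600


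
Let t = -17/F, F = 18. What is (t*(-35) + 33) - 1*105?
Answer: -701/18 ≈ -38.944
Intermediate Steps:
t = -17/18 ≈ -0.94444
(t*(-35) + 33) - 1*105 = (-17/18*(-35) + 33) - 1*105 = (595/18 + 33) - 105 = 1189/18 - 105 = -701/18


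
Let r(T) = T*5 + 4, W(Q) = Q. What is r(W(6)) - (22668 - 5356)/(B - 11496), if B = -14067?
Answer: 886454/25563 ≈ 34.677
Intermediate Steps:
r(T) = 4 + 5*T (r(T) = 5*T + 4 = 4 + 5*T)
r(W(6)) - (22668 - 5356)/(B - 11496) = (4 + 5*6) - (22668 - 5356)/(-14067 - 11496) = (4 + 30) - 17312/(-25563) = 34 - 17312*(-1)/25563 = 34 - 1*(-17312/25563) = 34 + 17312/25563 = 886454/25563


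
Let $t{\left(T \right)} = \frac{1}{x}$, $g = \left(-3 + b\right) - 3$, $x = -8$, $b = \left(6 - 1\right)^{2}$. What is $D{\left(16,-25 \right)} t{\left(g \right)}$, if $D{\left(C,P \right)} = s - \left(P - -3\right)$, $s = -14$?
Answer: $-1$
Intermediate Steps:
$b = 25$ ($b = 5^{2} = 25$)
$D{\left(C,P \right)} = -17 - P$ ($D{\left(C,P \right)} = -14 - \left(P - -3\right) = -14 - \left(P + 3\right) = -14 - \left(3 + P\right) = -17 - P$)
$g = 19$ ($g = \left(-3 + 25\right) - 3 = 22 - 3 = 19$)
$t{\left(T \right)} = - \frac{1}{8}$ ($t{\left(T \right)} = \frac{1}{-8} = - \frac{1}{8}$)
$D{\left(16,-25 \right)} t{\left(g \right)} = \left(-17 - -25\right) \left(- \frac{1}{8}\right) = \left(-17 + 25\right) \left(- \frac{1}{8}\right) = 8 \left(- \frac{1}{8}\right) = -1$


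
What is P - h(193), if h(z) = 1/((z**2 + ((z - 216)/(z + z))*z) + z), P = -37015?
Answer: -2770979917/74861 ≈ -37015.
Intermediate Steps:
h(z) = 1/(-108 + z**2 + 3*z/2) (h(z) = 1/((z**2 + ((-216 + z)/((2*z)))*z) + z) = 1/((z**2 + ((-216 + z)*(1/(2*z)))*z) + z) = 1/((z**2 + ((-216 + z)/(2*z))*z) + z) = 1/((z**2 + (-108 + z/2)) + z) = 1/((-108 + z**2 + z/2) + z) = 1/(-108 + z**2 + 3*z/2))
P - h(193) = -37015 - 2/(-216 + 2*193**2 + 3*193) = -37015 - 2/(-216 + 2*37249 + 579) = -37015 - 2/(-216 + 74498 + 579) = -37015 - 2/74861 = -2770979917/74861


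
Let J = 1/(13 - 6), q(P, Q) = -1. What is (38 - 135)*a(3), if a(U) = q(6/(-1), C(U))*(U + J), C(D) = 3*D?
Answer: 2134/7 ≈ 304.86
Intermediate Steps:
J = ⅐ (J = 1/7 = ⅐ ≈ 0.14286)
a(U) = -⅐ - U (a(U) = -(U + ⅐) = -(⅐ + U) = -⅐ - U)
(38 - 135)*a(3) = (38 - 135)*(-⅐ - 1*3) = -97*(-⅐ - 3) = -97*(-22/7) = 2134/7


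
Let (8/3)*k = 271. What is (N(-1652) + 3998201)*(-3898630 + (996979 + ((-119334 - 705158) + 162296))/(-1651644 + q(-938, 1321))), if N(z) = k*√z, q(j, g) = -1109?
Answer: -25762299245191051773/1652753 - 5238543356459649*I*√413/6611012 ≈ -1.5588e+13 - 1.6103e+10*I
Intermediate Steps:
k = 813/8 (k = (3/8)*271 = 813/8 ≈ 101.63)
N(z) = 813*√z/8
(N(-1652) + 3998201)*(-3898630 + (996979 + ((-119334 - 705158) + 162296))/(-1651644 + q(-938, 1321))) = (813*√(-1652)/8 + 3998201)*(-3898630 + (996979 + ((-119334 - 705158) + 162296))/(-1651644 - 1109)) = (813*(2*I*√413)/8 + 3998201)*(-3898630 + (996979 + (-824492 + 162296))/(-1652753)) = (813*I*√413/4 + 3998201)*(-3898630 + (996979 - 662196)*(-1/1652753)) = (3998201 + 813*I*√413/4)*(-3898630 + 334783*(-1/1652753)) = (3998201 + 813*I*√413/4)*(-3898630 - 334783/1652753) = (3998201 + 813*I*√413/4)*(-6443472763173/1652753) = -25762299245191051773/1652753 - 5238543356459649*I*√413/6611012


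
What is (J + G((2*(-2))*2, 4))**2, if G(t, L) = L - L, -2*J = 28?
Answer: 196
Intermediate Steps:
J = -14 (J = -1/2*28 = -14)
G(t, L) = 0
(J + G((2*(-2))*2, 4))**2 = (-14 + 0)**2 = (-14)**2 = 196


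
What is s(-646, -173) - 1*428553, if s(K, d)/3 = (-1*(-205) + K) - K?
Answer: -427938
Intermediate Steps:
s(K, d) = 615 (s(K, d) = 3*((-1*(-205) + K) - K) = 3*((205 + K) - K) = 3*205 = 615)
s(-646, -173) - 1*428553 = 615 - 1*428553 = 615 - 428553 = -427938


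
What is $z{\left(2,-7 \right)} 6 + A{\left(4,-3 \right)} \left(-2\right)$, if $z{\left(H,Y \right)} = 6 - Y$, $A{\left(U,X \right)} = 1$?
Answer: $76$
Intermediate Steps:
$z{\left(2,-7 \right)} 6 + A{\left(4,-3 \right)} \left(-2\right) = \left(6 - -7\right) 6 + 1 \left(-2\right) = \left(6 + 7\right) 6 - 2 = 13 \cdot 6 - 2 = 78 - 2 = 76$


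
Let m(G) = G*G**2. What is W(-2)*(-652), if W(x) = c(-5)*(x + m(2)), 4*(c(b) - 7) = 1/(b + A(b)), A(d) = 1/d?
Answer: -353547/13 ≈ -27196.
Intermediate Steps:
m(G) = G**3
c(b) = 7 + 1/(4*(b + 1/b))
W(x) = 723/13 + 723*x/104 (W(x) = ((28 - 5*(1 + 28*(-5)))/(4*(1 + (-5)**2)))*(x + 2**3) = ((28 - 5*(1 - 140))/(4*(1 + 25)))*(x + 8) = ((1/4)*(28 - 5*(-139))/26)*(8 + x) = ((1/4)*(1/26)*(28 + 695))*(8 + x) = ((1/4)*(1/26)*723)*(8 + x) = 723*(8 + x)/104 = 723/13 + 723*x/104)
W(-2)*(-652) = (723/13 + (723/104)*(-2))*(-652) = (723/13 - 723/52)*(-652) = (2169/52)*(-652) = -353547/13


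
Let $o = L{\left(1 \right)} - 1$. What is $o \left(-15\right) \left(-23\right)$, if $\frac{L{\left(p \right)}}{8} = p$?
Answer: $2415$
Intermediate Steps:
$L{\left(p \right)} = 8 p$
$o = 7$ ($o = 8 \cdot 1 - 1 = 8 + \left(-10 + 9\right) = 8 - 1 = 7$)
$o \left(-15\right) \left(-23\right) = 7 \left(-15\right) \left(-23\right) = \left(-105\right) \left(-23\right) = 2415$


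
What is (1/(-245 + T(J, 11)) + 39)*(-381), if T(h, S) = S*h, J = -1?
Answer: -3803523/256 ≈ -14858.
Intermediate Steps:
(1/(-245 + T(J, 11)) + 39)*(-381) = (1/(-245 + 11*(-1)) + 39)*(-381) = (1/(-245 - 11) + 39)*(-381) = (1/(-256) + 39)*(-381) = (-1/256 + 39)*(-381) = (9983/256)*(-381) = -3803523/256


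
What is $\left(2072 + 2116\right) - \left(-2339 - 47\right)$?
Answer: $6574$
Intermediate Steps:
$\left(2072 + 2116\right) - \left(-2339 - 47\right) = 4188 - -2386 = 4188 + 2386 = 6574$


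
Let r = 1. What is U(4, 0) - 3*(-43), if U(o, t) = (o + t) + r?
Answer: 134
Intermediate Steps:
U(o, t) = 1 + o + t (U(o, t) = (o + t) + 1 = 1 + o + t)
U(4, 0) - 3*(-43) = (1 + 4 + 0) - 3*(-43) = 5 + 129 = 134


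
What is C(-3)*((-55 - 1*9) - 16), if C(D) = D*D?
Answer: -720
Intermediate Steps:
C(D) = D²
C(-3)*((-55 - 1*9) - 16) = (-3)²*((-55 - 1*9) - 16) = 9*((-55 - 9) - 16) = 9*(-64 - 16) = 9*(-80) = -720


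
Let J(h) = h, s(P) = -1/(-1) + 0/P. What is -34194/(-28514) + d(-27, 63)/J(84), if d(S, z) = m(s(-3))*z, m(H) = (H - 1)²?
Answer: 17097/14257 ≈ 1.1992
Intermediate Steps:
s(P) = 1 (s(P) = -1*(-1) + 0 = 1 + 0 = 1)
m(H) = (-1 + H)²
d(S, z) = 0 (d(S, z) = (-1 + 1)²*z = 0²*z = 0*z = 0)
-34194/(-28514) + d(-27, 63)/J(84) = -34194/(-28514) + 0/84 = -34194*(-1/28514) + 0*(1/84) = 17097/14257 + 0 = 17097/14257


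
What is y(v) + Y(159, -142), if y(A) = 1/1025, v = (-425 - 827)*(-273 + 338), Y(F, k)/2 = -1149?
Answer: -2355449/1025 ≈ -2298.0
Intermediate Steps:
Y(F, k) = -2298 (Y(F, k) = 2*(-1149) = -2298)
v = -81380 (v = -1252*65 = -81380)
y(A) = 1/1025
y(v) + Y(159, -142) = 1/1025 - 2298 = -2355449/1025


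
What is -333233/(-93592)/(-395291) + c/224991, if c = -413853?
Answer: -392590043947921/213430358244168 ≈ -1.8394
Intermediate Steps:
-333233/(-93592)/(-395291) + c/224991 = -333233/(-93592)/(-395291) - 413853/224991 = -333233*(-1/93592)*(-1/395291) - 413853*1/224991 = (333233/93592)*(-1/395291) - 137951/74997 = -333233/36996075272 - 137951/74997 = -392590043947921/213430358244168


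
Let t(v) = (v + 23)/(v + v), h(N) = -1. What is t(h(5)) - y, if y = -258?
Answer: 247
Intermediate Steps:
t(v) = (23 + v)/(2*v) (t(v) = (23 + v)/((2*v)) = (23 + v)*(1/(2*v)) = (23 + v)/(2*v))
t(h(5)) - y = (½)*(23 - 1)/(-1) - 1*(-258) = (½)*(-1)*22 + 258 = -11 + 258 = 247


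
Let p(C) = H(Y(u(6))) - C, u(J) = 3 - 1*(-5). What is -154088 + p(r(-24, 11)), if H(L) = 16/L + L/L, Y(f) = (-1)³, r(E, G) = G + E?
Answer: -154090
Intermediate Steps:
r(E, G) = E + G
u(J) = 8 (u(J) = 3 + 5 = 8)
Y(f) = -1
H(L) = 1 + 16/L (H(L) = 16/L + 1 = 1 + 16/L)
p(C) = -15 - C (p(C) = (16 - 1)/(-1) - C = -1*15 - C = -15 - C)
-154088 + p(r(-24, 11)) = -154088 + (-15 - (-24 + 11)) = -154088 + (-15 - 1*(-13)) = -154088 + (-15 + 13) = -154088 - 2 = -154090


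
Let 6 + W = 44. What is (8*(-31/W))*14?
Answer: -1736/19 ≈ -91.368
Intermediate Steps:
W = 38 (W = -6 + 44 = 38)
(8*(-31/W))*14 = (8*(-31/38))*14 = -124/19*14 = -1736/19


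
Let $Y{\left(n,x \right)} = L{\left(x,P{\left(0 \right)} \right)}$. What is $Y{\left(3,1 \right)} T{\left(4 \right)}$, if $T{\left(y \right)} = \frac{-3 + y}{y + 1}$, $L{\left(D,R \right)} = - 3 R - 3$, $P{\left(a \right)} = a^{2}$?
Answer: $- \frac{3}{5} \approx -0.6$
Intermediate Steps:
$L{\left(D,R \right)} = -3 - 3 R$
$Y{\left(n,x \right)} = -3$ ($Y{\left(n,x \right)} = -3 - 3 \cdot 0^{2} = -3 - 0 = -3 + 0 = -3$)
$T{\left(y \right)} = \frac{-3 + y}{1 + y}$
$Y{\left(3,1 \right)} T{\left(4 \right)} = - 3 \frac{-3 + 4}{1 + 4} = - 3 \cdot \frac{1}{5} \cdot 1 = \left(-3\right) \frac{1}{5} = - \frac{3}{5}$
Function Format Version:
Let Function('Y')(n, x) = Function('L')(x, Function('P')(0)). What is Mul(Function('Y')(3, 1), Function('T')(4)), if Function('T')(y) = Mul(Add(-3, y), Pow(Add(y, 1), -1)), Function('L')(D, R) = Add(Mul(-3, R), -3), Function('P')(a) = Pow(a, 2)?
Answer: Rational(-3, 5) ≈ -0.60000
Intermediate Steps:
Function('L')(D, R) = Add(-3, Mul(-3, R))
Function('Y')(n, x) = -3 (Function('Y')(n, x) = Add(-3, Mul(-3, Pow(0, 2))) = Add(-3, Mul(-3, 0)) = Add(-3, 0) = -3)
Function('T')(y) = Mul(Pow(Add(1, y), -1), Add(-3, y)) (Function('T')(y) = Mul(Add(-3, y), Pow(Add(1, y), -1)) = Mul(Pow(Add(1, y), -1), Add(-3, y)))
Mul(Function('Y')(3, 1), Function('T')(4)) = Mul(-3, Mul(Pow(Add(1, 4), -1), Add(-3, 4))) = Mul(-3, Mul(Pow(5, -1), 1)) = Mul(-3, Mul(Rational(1, 5), 1)) = Mul(-3, Rational(1, 5)) = Rational(-3, 5)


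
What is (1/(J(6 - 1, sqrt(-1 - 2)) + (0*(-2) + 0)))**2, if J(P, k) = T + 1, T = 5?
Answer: 1/36 ≈ 0.027778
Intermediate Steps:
J(P, k) = 6 (J(P, k) = 5 + 1 = 6)
(1/(J(6 - 1, sqrt(-1 - 2)) + (0*(-2) + 0)))**2 = (1/(6 + (0*(-2) + 0)))**2 = (1/(6 + (0 + 0)))**2 = (1/(6 + 0))**2 = (1/6)**2 = 1/36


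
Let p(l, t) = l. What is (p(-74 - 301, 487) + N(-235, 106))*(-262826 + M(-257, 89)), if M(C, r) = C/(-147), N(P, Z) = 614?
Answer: -9233804435/147 ≈ -6.2815e+7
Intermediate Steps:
M(C, r) = -C/147 (M(C, r) = C*(-1/147) = -C/147)
(p(-74 - 301, 487) + N(-235, 106))*(-262826 + M(-257, 89)) = ((-74 - 301) + 614)*(-262826 - 1/147*(-257)) = (-375 + 614)*(-262826 + 257/147) = 239*(-38635165/147) = -9233804435/147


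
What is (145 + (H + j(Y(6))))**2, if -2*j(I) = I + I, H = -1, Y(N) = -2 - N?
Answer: 23104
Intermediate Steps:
j(I) = -I (j(I) = -(I + I)/2 = -I)
(145 + (H + j(Y(6))))**2 = (145 + (-1 - (-2 - 1*6)))**2 = (145 + (-1 - (-2 - 6)))**2 = (145 + (-1 - 1*(-8)))**2 = (145 + (-1 + 8))**2 = (145 + 7)**2 = 152**2 = 23104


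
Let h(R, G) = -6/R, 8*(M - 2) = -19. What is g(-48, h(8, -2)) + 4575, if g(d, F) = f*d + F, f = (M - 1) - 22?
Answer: 22785/4 ≈ 5696.3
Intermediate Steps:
M = -3/8 (M = 2 + (⅛)*(-19) = 2 - 19/8 = -3/8 ≈ -0.37500)
f = -187/8 (f = (-3/8 - 1) - 22 = -11/8 - 22 = -187/8 ≈ -23.375)
g(d, F) = F - 187*d/8 (g(d, F) = -187*d/8 + F = F - 187*d/8)
g(-48, h(8, -2)) + 4575 = (-6/8 - 187/8*(-48)) + 4575 = (-6*⅛ + 1122) + 4575 = (-¾ + 1122) + 4575 = 4485/4 + 4575 = 22785/4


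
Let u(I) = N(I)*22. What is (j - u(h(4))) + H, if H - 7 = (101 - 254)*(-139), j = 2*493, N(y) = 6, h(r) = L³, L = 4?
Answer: 22128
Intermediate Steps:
h(r) = 64 (h(r) = 4³ = 64)
u(I) = 132 (u(I) = 6*22 = 132)
j = 986
H = 21274 (H = 7 + (101 - 254)*(-139) = 7 - 153*(-139) = 7 + 21267 = 21274)
(j - u(h(4))) + H = (986 - 1*132) + 21274 = (986 - 132) + 21274 = 854 + 21274 = 22128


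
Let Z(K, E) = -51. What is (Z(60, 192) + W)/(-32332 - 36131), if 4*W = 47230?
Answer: -23513/136926 ≈ -0.17172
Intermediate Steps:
W = 23615/2 (W = (¼)*47230 = 23615/2 ≈ 11808.)
(Z(60, 192) + W)/(-32332 - 36131) = (-51 + 23615/2)/(-32332 - 36131) = (23513/2)/(-68463) = (23513/2)*(-1/68463) = -23513/136926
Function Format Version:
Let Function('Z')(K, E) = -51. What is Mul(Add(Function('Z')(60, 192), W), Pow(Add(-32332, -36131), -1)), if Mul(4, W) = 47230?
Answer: Rational(-23513, 136926) ≈ -0.17172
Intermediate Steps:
W = Rational(23615, 2) (W = Mul(Rational(1, 4), 47230) = Rational(23615, 2) ≈ 11808.)
Mul(Add(Function('Z')(60, 192), W), Pow(Add(-32332, -36131), -1)) = Mul(Add(-51, Rational(23615, 2)), Pow(Add(-32332, -36131), -1)) = Mul(Rational(23513, 2), Pow(-68463, -1)) = Mul(Rational(23513, 2), Rational(-1, 68463)) = Rational(-23513, 136926)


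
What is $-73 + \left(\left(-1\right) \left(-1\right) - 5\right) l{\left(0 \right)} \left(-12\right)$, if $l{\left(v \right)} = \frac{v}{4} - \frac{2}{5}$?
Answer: $- \frac{461}{5} \approx -92.2$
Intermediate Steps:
$l{\left(v \right)} = - \frac{2}{5} + \frac{v}{4}$ ($l{\left(v \right)} = v \frac{1}{4} - \frac{2}{5} = \frac{v}{4} - \frac{2}{5} = - \frac{2}{5} + \frac{v}{4}$)
$-73 + \left(\left(-1\right) \left(-1\right) - 5\right) l{\left(0 \right)} \left(-12\right) = -73 + \left(\left(-1\right) \left(-1\right) - 5\right) \left(- \frac{2}{5} + \frac{1}{4} \cdot 0\right) \left(-12\right) = -73 + \left(1 - 5\right) \left(- \frac{2}{5} + 0\right) \left(-12\right) = -73 + \left(-4\right) \left(- \frac{2}{5}\right) \left(-12\right) = -73 + \frac{8}{5} \left(-12\right) = -73 - \frac{96}{5} = - \frac{461}{5}$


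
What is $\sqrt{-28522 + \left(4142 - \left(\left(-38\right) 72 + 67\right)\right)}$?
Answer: $i \sqrt{21711} \approx 147.35 i$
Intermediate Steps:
$\sqrt{-28522 + \left(4142 - \left(\left(-38\right) 72 + 67\right)\right)} = \sqrt{-28522 + \left(4142 - \left(-2736 + 67\right)\right)} = \sqrt{-28522 + \left(4142 - -2669\right)} = \sqrt{-28522 + \left(4142 + 2669\right)} = \sqrt{-28522 + 6811} = \sqrt{-21711} = i \sqrt{21711}$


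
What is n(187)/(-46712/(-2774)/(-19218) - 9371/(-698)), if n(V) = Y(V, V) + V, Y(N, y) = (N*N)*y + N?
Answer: 60835871628643518/124885566149 ≈ 4.8713e+5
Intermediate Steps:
Y(N, y) = N + y*N² (Y(N, y) = N²*y + N = y*N² + N = N + y*N²)
n(V) = V + V*(1 + V²) (n(V) = V*(1 + V*V) + V = V*(1 + V²) + V = V + V*(1 + V²))
n(187)/(-46712/(-2774)/(-19218) - 9371/(-698)) = (187*(2 + 187²))/(-46712/(-2774)/(-19218) - 9371/(-698)) = (187*(2 + 34969))/(-46712*(-1/2774)*(-1/19218) - 9371*(-1/698)) = (187*34971)/((23356/1387)*(-1/19218) + 9371/698) = 6539577/(-11678/13327683 + 9371/698) = 6539577/(124885566149/9302722734) = 6539577*(9302722734/124885566149) = 60835871628643518/124885566149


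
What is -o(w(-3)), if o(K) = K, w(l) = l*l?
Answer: -9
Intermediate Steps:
w(l) = l²
-o(w(-3)) = -1*(-3)² = -1*9 = -9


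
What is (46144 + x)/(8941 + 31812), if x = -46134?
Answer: 10/40753 ≈ 0.00024538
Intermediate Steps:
(46144 + x)/(8941 + 31812) = (46144 - 46134)/(8941 + 31812) = 10/40753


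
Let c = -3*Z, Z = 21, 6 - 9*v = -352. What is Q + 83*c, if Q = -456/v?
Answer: -938043/179 ≈ -5240.5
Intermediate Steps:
v = 358/9 (v = ⅔ - ⅑*(-352) = ⅔ + 352/9 = 358/9 ≈ 39.778)
c = -63 (c = -3*21 = -63)
Q = -2052/179 (Q = -456/358/9 = -456*9/358 = -2052/179 ≈ -11.464)
Q + 83*c = -2052/179 + 83*(-63) = -2052/179 - 5229 = -938043/179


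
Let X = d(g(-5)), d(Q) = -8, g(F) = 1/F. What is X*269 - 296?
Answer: -2448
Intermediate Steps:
X = -8
X*269 - 296 = -8*269 - 296 = -2152 - 296 = -2448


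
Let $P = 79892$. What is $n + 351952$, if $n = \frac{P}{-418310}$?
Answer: $\frac{73612480614}{209155} \approx 3.5195 \cdot 10^{5}$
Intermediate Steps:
$n = - \frac{39946}{209155}$ ($n = \frac{79892}{-418310} = 79892 \left(- \frac{1}{418310}\right) = - \frac{39946}{209155} \approx -0.19099$)
$n + 351952 = - \frac{39946}{209155} + 351952 = \frac{73612480614}{209155}$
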